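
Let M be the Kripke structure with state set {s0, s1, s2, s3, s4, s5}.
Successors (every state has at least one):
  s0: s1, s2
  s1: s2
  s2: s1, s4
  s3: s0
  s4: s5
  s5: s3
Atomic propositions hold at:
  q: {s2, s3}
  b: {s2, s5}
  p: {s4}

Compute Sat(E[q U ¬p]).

{s0, s1, s2, s3, s5}

Sat(¬p) = {s0, s1, s2, s3, s5}
E[q U ¬p]: least fixpoint, start Z0 = Sat(¬p) = {s0, s1, s2, s3, s5}, add states in Sat(q) with some successor in Z. Already a fixed point.
Sat(E[q U ¬p]) = {s0, s1, s2, s3, s5}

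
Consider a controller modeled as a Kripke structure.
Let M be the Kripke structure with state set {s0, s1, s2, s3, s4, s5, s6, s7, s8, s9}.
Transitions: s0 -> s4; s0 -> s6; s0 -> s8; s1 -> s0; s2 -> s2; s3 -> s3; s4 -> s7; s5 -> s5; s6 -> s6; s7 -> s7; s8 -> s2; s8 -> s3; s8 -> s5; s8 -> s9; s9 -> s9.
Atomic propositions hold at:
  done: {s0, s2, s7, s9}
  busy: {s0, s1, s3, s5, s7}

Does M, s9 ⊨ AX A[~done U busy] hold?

No

Sat(~done) = {s1, s3, s4, s5, s6, s8}
A[~done U busy]: least fixpoint, start Z0 = Sat(busy) = {s0, s1, s3, s5, s7}, add states in Sat(~done) with every successor in Z. Z1 = {s0, s1, s3, s4, s5, s7}; fixed.
Sat(A[~done U busy]) = {s0, s1, s3, s4, s5, s7}
Sat(AX A[~done U busy]) = {s : every successor in {s0, s1, s3, s4, s5, s7}} = {s1, s3, s4, s5, s7}
s9 ∉ Sat(AX A[~done U busy]) = {s1, s3, s4, s5, s7}, so the formula does not hold at s9.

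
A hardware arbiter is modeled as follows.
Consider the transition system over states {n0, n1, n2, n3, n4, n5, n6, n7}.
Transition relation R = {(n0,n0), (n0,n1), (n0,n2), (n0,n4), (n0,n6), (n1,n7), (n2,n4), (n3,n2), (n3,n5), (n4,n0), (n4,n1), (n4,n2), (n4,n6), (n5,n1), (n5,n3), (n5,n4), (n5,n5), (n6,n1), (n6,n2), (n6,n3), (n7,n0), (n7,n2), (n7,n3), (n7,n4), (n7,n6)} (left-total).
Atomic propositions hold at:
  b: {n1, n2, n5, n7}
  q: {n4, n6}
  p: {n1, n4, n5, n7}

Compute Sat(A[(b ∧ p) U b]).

{n1, n2, n5, n7}

Sat(b ∧ p) = {n1, n5, n7}
A[(b ∧ p) U b]: least fixpoint, start Z0 = Sat(b) = {n1, n2, n5, n7}, add states in Sat(b ∧ p) with every successor in Z. Already a fixed point.
Sat(A[(b ∧ p) U b]) = {n1, n2, n5, n7}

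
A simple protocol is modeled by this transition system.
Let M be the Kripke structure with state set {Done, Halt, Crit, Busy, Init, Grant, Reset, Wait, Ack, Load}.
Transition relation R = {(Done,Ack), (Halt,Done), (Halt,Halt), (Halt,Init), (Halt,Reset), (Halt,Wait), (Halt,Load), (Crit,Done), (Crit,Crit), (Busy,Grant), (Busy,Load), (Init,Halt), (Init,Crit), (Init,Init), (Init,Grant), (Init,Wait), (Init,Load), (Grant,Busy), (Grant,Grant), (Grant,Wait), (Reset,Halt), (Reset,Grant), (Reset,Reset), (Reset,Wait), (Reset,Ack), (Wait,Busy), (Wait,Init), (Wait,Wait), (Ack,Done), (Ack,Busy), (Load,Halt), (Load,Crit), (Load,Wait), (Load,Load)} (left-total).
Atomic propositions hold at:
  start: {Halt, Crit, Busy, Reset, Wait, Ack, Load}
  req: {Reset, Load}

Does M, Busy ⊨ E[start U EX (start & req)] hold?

Yes

Sat(start & req) = {Reset, Load}
Sat(EX (start & req)) = {s : some successor in {Reset, Load}} = {Halt, Busy, Init, Reset, Load}
E[start U EX (start & req)]: least fixpoint, start Z0 = Sat(EX (start & req)) = {Halt, Busy, Init, Reset, Load}, add states in Sat(start) with some successor in Z. Z1 = {Halt, Busy, Init, Reset, Wait, Ack, Load}; fixed.
Sat(E[start U EX (start & req)]) = {Halt, Busy, Init, Reset, Wait, Ack, Load}
Busy ∈ Sat(E[start U EX (start & req)]) = {Halt, Busy, Init, Reset, Wait, Ack, Load}, so the formula holds at Busy.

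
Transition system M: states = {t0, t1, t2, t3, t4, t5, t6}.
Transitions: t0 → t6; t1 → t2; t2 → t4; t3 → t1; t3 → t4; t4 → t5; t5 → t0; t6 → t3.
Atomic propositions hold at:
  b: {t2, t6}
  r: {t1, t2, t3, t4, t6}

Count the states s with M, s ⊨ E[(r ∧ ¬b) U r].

Sat(¬b) = {t0, t1, t3, t4, t5}
Sat(r ∧ ¬b) = {t1, t3, t4}
E[(r ∧ ¬b) U r]: least fixpoint, start Z0 = Sat(r) = {t1, t2, t3, t4, t6}, add states in Sat(r ∧ ¬b) with some successor in Z. Already a fixed point.
Sat(E[(r ∧ ¬b) U r]) = {t1, t2, t3, t4, t6}
|Sat(E[(r ∧ ¬b) U r])| = |{t1, t2, t3, t4, t6}| = 5.

5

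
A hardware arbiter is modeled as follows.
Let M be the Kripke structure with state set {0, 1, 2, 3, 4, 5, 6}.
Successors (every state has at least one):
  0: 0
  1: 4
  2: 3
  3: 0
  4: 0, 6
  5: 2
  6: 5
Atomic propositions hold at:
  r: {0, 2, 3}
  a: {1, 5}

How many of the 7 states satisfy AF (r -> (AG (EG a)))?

EG a: greatest fixpoint, start Z0 = {1, 5}, keep only states in Sat with some successor in Z. Z1 = ∅; fixed.
Sat(EG a) = ∅
AG (EG a): greatest fixpoint, start Z0 = ∅, keep only states in Sat with every successor in Z. Already a fixed point.
Sat(AG (EG a)) = ∅
Sat(r -> (AG (EG a))) = {1, 4, 5, 6}
AF (r -> (AG (EG a))): least fixpoint, start Z0 = {1, 4, 5, 6}, add states with every successor in Z. Already a fixed point.
Sat(AF (r -> (AG (EG a)))) = {1, 4, 5, 6}
|Sat(AF (r -> (AG (EG a))))| = |{1, 4, 5, 6}| = 4.

4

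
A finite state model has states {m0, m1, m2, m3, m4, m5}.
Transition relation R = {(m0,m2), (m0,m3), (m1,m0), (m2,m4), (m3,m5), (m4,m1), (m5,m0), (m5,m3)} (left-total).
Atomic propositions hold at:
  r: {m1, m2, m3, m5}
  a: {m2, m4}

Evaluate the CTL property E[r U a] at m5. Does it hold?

E[r U a]: least fixpoint, start Z0 = Sat(a) = {m2, m4}, add states in Sat(r) with some successor in Z. Already a fixed point.
Sat(E[r U a]) = {m2, m4}
m5 ∉ Sat(E[r U a]) = {m2, m4}, so the formula does not hold at m5.

No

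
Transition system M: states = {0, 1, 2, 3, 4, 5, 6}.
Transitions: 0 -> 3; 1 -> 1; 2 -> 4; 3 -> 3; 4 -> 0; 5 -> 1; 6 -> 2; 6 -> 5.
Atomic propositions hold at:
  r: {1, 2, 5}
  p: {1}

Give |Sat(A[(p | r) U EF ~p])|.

Sat(p | r) = {1, 2, 5}
Sat(~p) = {0, 2, 3, 4, 5, 6}
EF ~p: least fixpoint, start Z0 = {0, 2, 3, 4, 5, 6}, add states with some successor in Z. Already a fixed point.
Sat(EF ~p) = {0, 2, 3, 4, 5, 6}
A[(p | r) U EF ~p]: least fixpoint, start Z0 = Sat(EF ~p) = {0, 2, 3, 4, 5, 6}, add states in Sat(p | r) with every successor in Z. Already a fixed point.
Sat(A[(p | r) U EF ~p]) = {0, 2, 3, 4, 5, 6}
|Sat(A[(p | r) U EF ~p])| = |{0, 2, 3, 4, 5, 6}| = 6.

6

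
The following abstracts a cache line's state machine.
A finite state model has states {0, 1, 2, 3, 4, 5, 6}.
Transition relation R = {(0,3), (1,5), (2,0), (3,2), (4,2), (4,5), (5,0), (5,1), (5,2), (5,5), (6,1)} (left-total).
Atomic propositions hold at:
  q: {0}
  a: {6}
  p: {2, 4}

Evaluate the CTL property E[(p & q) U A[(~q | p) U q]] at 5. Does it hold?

No

Sat(p & q) = ∅
Sat(~q) = {1, 2, 3, 4, 5, 6}
Sat(~q | p) = {1, 2, 3, 4, 5, 6}
A[(~q | p) U q]: least fixpoint, start Z0 = Sat(q) = {0}, add states in Sat(~q | p) with every successor in Z. Z1 = {0, 2}; Z2 = {0, 2, 3}; fixed.
Sat(A[(~q | p) U q]) = {0, 2, 3}
E[(p & q) U A[(~q | p) U q]]: least fixpoint, start Z0 = Sat(A[(~q | p) U q]) = {0, 2, 3}, add states in Sat(p & q) with some successor in Z. Already a fixed point.
Sat(E[(p & q) U A[(~q | p) U q]]) = {0, 2, 3}
5 ∉ Sat(E[(p & q) U A[(~q | p) U q]]) = {0, 2, 3}, so the formula does not hold at 5.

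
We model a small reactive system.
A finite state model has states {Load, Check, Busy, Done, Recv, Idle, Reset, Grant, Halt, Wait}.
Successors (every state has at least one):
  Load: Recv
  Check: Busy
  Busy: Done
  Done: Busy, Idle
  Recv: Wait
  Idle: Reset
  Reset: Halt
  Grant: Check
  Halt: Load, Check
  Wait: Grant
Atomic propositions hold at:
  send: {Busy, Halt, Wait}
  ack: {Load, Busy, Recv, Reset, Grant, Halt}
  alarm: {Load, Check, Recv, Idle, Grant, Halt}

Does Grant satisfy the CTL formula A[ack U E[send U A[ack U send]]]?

A[ack U send]: least fixpoint, start Z0 = Sat(send) = {Busy, Halt, Wait}, add states in Sat(ack) with every successor in Z. Z1 = {Busy, Recv, Reset, Halt, Wait}; Z2 = {Load, Busy, Recv, Reset, Halt, Wait}; fixed.
Sat(A[ack U send]) = {Load, Busy, Recv, Reset, Halt, Wait}
E[send U A[ack U send]]: least fixpoint, start Z0 = Sat(A[ack U send]) = {Load, Busy, Recv, Reset, Halt, Wait}, add states in Sat(send) with some successor in Z. Already a fixed point.
Sat(E[send U A[ack U send]]) = {Load, Busy, Recv, Reset, Halt, Wait}
A[ack U E[send U A[ack U send]]]: least fixpoint, start Z0 = Sat(E[send U A[ack U send]]) = {Load, Busy, Recv, Reset, Halt, Wait}, add states in Sat(ack) with every successor in Z. Already a fixed point.
Sat(A[ack U E[send U A[ack U send]]]) = {Load, Busy, Recv, Reset, Halt, Wait}
Grant ∉ Sat(A[ack U E[send U A[ack U send]]]) = {Load, Busy, Recv, Reset, Halt, Wait}, so the formula does not hold at Grant.

No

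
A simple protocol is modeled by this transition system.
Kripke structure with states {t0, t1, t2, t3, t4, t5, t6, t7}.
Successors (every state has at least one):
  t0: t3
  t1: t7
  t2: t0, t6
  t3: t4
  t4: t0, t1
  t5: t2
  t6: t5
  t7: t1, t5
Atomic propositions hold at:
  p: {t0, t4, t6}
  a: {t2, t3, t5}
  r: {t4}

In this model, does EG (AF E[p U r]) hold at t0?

E[p U r]: least fixpoint, start Z0 = Sat(r) = {t4}, add states in Sat(p) with some successor in Z. Already a fixed point.
Sat(E[p U r]) = {t4}
AF E[p U r]: least fixpoint, start Z0 = {t4}, add states with every successor in Z. Z1 = {t3, t4}; Z2 = {t0, t3, t4}; fixed.
Sat(AF E[p U r]) = {t0, t3, t4}
EG (AF E[p U r]): greatest fixpoint, start Z0 = {t0, t3, t4}, keep only states in Sat with some successor in Z. Already a fixed point.
Sat(EG (AF E[p U r])) = {t0, t3, t4}
t0 ∈ Sat(EG (AF E[p U r])) = {t0, t3, t4}, so the formula holds at t0.

Yes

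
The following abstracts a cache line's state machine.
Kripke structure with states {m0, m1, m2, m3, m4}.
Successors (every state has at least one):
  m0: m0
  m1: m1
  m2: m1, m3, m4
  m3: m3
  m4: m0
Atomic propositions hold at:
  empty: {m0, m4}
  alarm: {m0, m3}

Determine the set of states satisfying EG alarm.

{m0, m3}

EG alarm: greatest fixpoint, start Z0 = {m0, m3}, keep only states in Sat with some successor in Z. Already a fixed point.
Sat(EG alarm) = {m0, m3}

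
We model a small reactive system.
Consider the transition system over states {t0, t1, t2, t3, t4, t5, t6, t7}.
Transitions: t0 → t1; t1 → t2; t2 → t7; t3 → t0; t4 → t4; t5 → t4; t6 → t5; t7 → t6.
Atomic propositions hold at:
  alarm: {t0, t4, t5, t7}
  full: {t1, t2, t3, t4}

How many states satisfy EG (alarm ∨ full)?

2

Sat(alarm ∨ full) = {t0, t1, t2, t3, t4, t5, t7}
EG (alarm ∨ full): greatest fixpoint, start Z0 = {t0, t1, t2, t3, t4, t5, t7}, keep only states in Sat with some successor in Z. Z1 = {t0, t1, t2, t3, t4, t5}; Z2 = {t0, t1, t3, t4, t5}; Z3 = {t0, t3, t4, t5}; Z4 = {t3, t4, t5}; Z5 = {t4, t5}; fixed.
Sat(EG (alarm ∨ full)) = {t4, t5}
|Sat(EG (alarm ∨ full))| = |{t4, t5}| = 2.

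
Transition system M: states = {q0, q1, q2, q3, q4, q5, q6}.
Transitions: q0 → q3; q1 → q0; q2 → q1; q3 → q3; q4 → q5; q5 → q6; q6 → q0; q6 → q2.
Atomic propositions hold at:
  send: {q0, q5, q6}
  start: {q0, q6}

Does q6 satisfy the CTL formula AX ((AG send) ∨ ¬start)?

AG send: greatest fixpoint, start Z0 = {q0, q5, q6}, keep only states in Sat with every successor in Z. Z1 = {q5}; Z2 = ∅; fixed.
Sat(AG send) = ∅
Sat(¬start) = {q1, q2, q3, q4, q5}
Sat((AG send) ∨ ¬start) = {q1, q2, q3, q4, q5}
Sat(AX ((AG send) ∨ ¬start)) = {s : every successor in {q1, q2, q3, q4, q5}} = {q0, q2, q3, q4}
q6 ∉ Sat(AX ((AG send) ∨ ¬start)) = {q0, q2, q3, q4}, so the formula does not hold at q6.

No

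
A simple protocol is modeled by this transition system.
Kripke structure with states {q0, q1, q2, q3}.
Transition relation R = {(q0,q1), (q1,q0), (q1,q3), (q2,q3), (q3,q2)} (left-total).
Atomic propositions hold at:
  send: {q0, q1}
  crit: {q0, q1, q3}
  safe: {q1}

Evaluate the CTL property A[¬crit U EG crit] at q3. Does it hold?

Sat(¬crit) = {q2}
EG crit: greatest fixpoint, start Z0 = {q0, q1, q3}, keep only states in Sat with some successor in Z. Z1 = {q0, q1}; fixed.
Sat(EG crit) = {q0, q1}
A[¬crit U EG crit]: least fixpoint, start Z0 = Sat(EG crit) = {q0, q1}, add states in Sat(¬crit) with every successor in Z. Already a fixed point.
Sat(A[¬crit U EG crit]) = {q0, q1}
q3 ∉ Sat(A[¬crit U EG crit]) = {q0, q1}, so the formula does not hold at q3.

No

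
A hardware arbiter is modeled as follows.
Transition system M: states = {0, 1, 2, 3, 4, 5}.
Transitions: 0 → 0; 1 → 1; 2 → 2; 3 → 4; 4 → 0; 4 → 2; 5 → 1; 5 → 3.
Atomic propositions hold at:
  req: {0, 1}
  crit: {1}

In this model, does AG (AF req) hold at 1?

Yes

AF req: least fixpoint, start Z0 = {0, 1}, add states with every successor in Z. Already a fixed point.
Sat(AF req) = {0, 1}
AG (AF req): greatest fixpoint, start Z0 = {0, 1}, keep only states in Sat with every successor in Z. Already a fixed point.
Sat(AG (AF req)) = {0, 1}
1 ∈ Sat(AG (AF req)) = {0, 1}, so the formula holds at 1.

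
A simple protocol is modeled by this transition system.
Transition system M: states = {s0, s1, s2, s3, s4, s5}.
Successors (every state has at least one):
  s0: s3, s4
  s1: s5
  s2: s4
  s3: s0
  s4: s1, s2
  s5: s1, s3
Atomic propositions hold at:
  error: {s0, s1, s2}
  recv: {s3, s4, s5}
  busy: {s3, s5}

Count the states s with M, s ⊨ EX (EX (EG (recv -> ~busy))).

Sat(~busy) = {s0, s1, s2, s4}
Sat(recv -> ~busy) = {s0, s1, s2, s4}
EG (recv -> ~busy): greatest fixpoint, start Z0 = {s0, s1, s2, s4}, keep only states in Sat with some successor in Z. Z1 = {s0, s2, s4}; fixed.
Sat(EG (recv -> ~busy)) = {s0, s2, s4}
Sat(EX (EG (recv -> ~busy))) = {s : some successor in {s0, s2, s4}} = {s0, s2, s3, s4}
Sat(EX (EX (EG (recv -> ~busy)))) = {s : some successor in {s0, s2, s3, s4}} = {s0, s2, s3, s4, s5}
|Sat(EX (EX (EG (recv -> ~busy))))| = |{s0, s2, s3, s4, s5}| = 5.

5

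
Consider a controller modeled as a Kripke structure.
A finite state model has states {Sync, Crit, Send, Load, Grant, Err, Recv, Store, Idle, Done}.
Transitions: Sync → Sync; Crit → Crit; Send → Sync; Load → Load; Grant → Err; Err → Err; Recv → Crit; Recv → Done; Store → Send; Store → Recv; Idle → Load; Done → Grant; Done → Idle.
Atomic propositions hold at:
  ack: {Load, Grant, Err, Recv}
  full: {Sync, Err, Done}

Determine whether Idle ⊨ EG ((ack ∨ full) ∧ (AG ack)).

Sat(ack ∨ full) = {Sync, Load, Grant, Err, Recv, Done}
AG ack: greatest fixpoint, start Z0 = {Load, Grant, Err, Recv}, keep only states in Sat with every successor in Z. Z1 = {Load, Grant, Err}; fixed.
Sat(AG ack) = {Load, Grant, Err}
Sat((ack ∨ full) ∧ (AG ack)) = {Load, Grant, Err}
EG ((ack ∨ full) ∧ (AG ack)): greatest fixpoint, start Z0 = {Load, Grant, Err}, keep only states in Sat with some successor in Z. Already a fixed point.
Sat(EG ((ack ∨ full) ∧ (AG ack))) = {Load, Grant, Err}
Idle ∉ Sat(EG ((ack ∨ full) ∧ (AG ack))) = {Load, Grant, Err}, so the formula does not hold at Idle.

No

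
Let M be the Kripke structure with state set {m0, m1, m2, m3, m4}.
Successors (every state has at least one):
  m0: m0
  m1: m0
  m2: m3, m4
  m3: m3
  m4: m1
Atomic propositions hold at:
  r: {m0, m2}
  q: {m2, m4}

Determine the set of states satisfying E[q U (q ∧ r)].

{m2}

Sat(q ∧ r) = {m2}
E[q U (q ∧ r)]: least fixpoint, start Z0 = Sat((q ∧ r)) = {m2}, add states in Sat(q) with some successor in Z. Already a fixed point.
Sat(E[q U (q ∧ r)]) = {m2}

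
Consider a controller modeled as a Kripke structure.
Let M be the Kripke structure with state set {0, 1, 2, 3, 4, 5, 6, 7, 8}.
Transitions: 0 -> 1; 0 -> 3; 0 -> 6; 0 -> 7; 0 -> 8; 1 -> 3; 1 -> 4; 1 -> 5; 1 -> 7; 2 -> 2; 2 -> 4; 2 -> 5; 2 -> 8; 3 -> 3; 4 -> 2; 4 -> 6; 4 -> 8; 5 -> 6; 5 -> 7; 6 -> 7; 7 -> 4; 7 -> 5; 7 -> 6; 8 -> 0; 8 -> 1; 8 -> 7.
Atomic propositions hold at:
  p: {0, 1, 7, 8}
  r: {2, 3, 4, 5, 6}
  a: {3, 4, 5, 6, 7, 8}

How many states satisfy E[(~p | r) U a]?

Sat(~p) = {2, 3, 4, 5, 6}
Sat(~p | r) = {2, 3, 4, 5, 6}
E[(~p | r) U a]: least fixpoint, start Z0 = Sat(a) = {3, 4, 5, 6, 7, 8}, add states in Sat(~p | r) with some successor in Z. Z1 = {2, 3, 4, 5, 6, 7, 8}; fixed.
Sat(E[(~p | r) U a]) = {2, 3, 4, 5, 6, 7, 8}
|Sat(E[(~p | r) U a])| = |{2, 3, 4, 5, 6, 7, 8}| = 7.

7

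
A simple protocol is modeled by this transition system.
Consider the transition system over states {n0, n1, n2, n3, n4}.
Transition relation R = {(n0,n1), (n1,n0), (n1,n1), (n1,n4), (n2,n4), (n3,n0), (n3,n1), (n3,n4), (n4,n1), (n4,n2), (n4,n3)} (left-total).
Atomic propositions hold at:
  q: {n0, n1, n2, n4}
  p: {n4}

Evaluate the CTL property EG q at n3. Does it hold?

EG q: greatest fixpoint, start Z0 = {n0, n1, n2, n4}, keep only states in Sat with some successor in Z. Already a fixed point.
Sat(EG q) = {n0, n1, n2, n4}
n3 ∉ Sat(EG q) = {n0, n1, n2, n4}, so the formula does not hold at n3.

No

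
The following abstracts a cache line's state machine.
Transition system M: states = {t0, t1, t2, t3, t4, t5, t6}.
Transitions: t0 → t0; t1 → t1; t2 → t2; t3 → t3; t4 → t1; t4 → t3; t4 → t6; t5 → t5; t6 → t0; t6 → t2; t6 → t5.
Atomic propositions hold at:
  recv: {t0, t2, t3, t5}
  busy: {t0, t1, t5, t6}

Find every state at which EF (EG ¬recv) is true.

Sat(¬recv) = {t1, t4, t6}
EG ¬recv: greatest fixpoint, start Z0 = {t1, t4, t6}, keep only states in Sat with some successor in Z. Z1 = {t1, t4}; fixed.
Sat(EG ¬recv) = {t1, t4}
EF (EG ¬recv): least fixpoint, start Z0 = {t1, t4}, add states with some successor in Z. Already a fixed point.
Sat(EF (EG ¬recv)) = {t1, t4}

{t1, t4}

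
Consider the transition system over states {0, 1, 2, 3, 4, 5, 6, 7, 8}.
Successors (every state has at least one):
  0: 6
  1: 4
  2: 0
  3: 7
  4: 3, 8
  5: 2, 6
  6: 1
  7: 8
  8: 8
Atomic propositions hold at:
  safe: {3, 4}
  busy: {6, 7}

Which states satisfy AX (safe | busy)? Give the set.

{0, 1, 3}

Sat(safe | busy) = {3, 4, 6, 7}
Sat(AX (safe | busy)) = {s : every successor in {3, 4, 6, 7}} = {0, 1, 3}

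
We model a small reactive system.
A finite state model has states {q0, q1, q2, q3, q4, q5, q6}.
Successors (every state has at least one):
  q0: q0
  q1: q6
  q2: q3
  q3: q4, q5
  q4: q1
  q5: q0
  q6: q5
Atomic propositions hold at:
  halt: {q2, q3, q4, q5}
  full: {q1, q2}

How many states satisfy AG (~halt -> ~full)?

Sat(~halt) = {q0, q1, q6}
Sat(~full) = {q0, q3, q4, q5, q6}
Sat(~halt -> ~full) = {q0, q2, q3, q4, q5, q6}
AG (~halt -> ~full): greatest fixpoint, start Z0 = {q0, q2, q3, q4, q5, q6}, keep only states in Sat with every successor in Z. Z1 = {q0, q2, q3, q5, q6}; Z2 = {q0, q2, q5, q6}; Z3 = {q0, q5, q6}; fixed.
Sat(AG (~halt -> ~full)) = {q0, q5, q6}
|Sat(AG (~halt -> ~full))| = |{q0, q5, q6}| = 3.

3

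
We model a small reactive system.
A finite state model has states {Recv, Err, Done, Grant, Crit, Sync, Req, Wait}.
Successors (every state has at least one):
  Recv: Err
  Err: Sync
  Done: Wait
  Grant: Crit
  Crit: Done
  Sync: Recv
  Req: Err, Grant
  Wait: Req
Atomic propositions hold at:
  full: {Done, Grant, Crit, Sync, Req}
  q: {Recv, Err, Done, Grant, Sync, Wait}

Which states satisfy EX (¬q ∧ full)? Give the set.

{Grant, Wait}

Sat(¬q) = {Crit, Req}
Sat(¬q ∧ full) = {Crit, Req}
Sat(EX (¬q ∧ full)) = {s : some successor in {Crit, Req}} = {Grant, Wait}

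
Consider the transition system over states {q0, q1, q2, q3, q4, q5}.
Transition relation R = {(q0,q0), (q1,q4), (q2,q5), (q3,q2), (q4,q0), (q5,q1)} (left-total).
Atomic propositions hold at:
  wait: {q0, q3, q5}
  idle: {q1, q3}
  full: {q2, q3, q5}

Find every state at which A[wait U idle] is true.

A[wait U idle]: least fixpoint, start Z0 = Sat(idle) = {q1, q3}, add states in Sat(wait) with every successor in Z. Z1 = {q1, q3, q5}; fixed.
Sat(A[wait U idle]) = {q1, q3, q5}

{q1, q3, q5}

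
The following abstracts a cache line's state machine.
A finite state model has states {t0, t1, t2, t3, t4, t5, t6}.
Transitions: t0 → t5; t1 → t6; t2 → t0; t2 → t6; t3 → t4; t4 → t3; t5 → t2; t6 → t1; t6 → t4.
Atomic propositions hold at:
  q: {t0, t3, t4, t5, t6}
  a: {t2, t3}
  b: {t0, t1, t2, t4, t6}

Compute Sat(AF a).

AF a: least fixpoint, start Z0 = {t2, t3}, add states with every successor in Z. Z1 = {t2, t3, t4, t5}; Z2 = {t0, t2, t3, t4, t5}; fixed.
Sat(AF a) = {t0, t2, t3, t4, t5}

{t0, t2, t3, t4, t5}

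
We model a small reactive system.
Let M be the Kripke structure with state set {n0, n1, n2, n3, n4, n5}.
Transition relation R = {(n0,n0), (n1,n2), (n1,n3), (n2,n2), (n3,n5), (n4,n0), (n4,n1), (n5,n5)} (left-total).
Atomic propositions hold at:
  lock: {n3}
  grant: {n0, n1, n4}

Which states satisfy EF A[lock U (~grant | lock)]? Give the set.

Sat(~grant) = {n2, n3, n5}
Sat(~grant | lock) = {n2, n3, n5}
A[lock U (~grant | lock)]: least fixpoint, start Z0 = Sat((~grant | lock)) = {n2, n3, n5}, add states in Sat(lock) with every successor in Z. Already a fixed point.
Sat(A[lock U (~grant | lock)]) = {n2, n3, n5}
EF A[lock U (~grant | lock)]: least fixpoint, start Z0 = {n2, n3, n5}, add states with some successor in Z. Z1 = {n1, n2, n3, n5}; Z2 = {n1, n2, n3, n4, n5}; fixed.
Sat(EF A[lock U (~grant | lock)]) = {n1, n2, n3, n4, n5}

{n1, n2, n3, n4, n5}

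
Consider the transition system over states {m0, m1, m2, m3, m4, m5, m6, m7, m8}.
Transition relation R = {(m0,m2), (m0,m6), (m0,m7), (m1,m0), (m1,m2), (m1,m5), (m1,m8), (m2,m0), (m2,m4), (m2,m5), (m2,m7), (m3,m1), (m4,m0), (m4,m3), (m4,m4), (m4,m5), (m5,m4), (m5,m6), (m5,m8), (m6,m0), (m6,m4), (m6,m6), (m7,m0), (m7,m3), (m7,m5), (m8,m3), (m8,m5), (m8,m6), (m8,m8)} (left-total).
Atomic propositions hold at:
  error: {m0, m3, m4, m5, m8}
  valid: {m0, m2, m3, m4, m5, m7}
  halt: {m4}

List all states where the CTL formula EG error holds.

EG error: greatest fixpoint, start Z0 = {m0, m3, m4, m5, m8}, keep only states in Sat with some successor in Z. Z1 = {m4, m5, m8}; fixed.
Sat(EG error) = {m4, m5, m8}

{m4, m5, m8}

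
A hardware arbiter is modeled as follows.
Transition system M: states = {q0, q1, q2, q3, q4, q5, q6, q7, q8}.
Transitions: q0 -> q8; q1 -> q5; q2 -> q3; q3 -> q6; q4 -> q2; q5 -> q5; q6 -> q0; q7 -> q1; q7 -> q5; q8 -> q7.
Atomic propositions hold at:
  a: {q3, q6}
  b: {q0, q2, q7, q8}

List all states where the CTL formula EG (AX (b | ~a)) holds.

{q0, q1, q5, q6, q7, q8}

Sat(~a) = {q0, q1, q2, q4, q5, q7, q8}
Sat(b | ~a) = {q0, q1, q2, q4, q5, q7, q8}
Sat(AX (b | ~a)) = {s : every successor in {q0, q1, q2, q4, q5, q7, q8}} = {q0, q1, q4, q5, q6, q7, q8}
EG (AX (b | ~a)): greatest fixpoint, start Z0 = {q0, q1, q4, q5, q6, q7, q8}, keep only states in Sat with some successor in Z. Z1 = {q0, q1, q5, q6, q7, q8}; fixed.
Sat(EG (AX (b | ~a))) = {q0, q1, q5, q6, q7, q8}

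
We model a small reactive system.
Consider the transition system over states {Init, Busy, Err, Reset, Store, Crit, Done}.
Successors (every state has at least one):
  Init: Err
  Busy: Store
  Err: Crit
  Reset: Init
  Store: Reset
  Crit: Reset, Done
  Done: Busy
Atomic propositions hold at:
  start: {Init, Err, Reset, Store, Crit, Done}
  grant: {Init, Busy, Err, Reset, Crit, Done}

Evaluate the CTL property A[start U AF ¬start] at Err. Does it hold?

Sat(¬start) = {Busy}
AF ¬start: least fixpoint, start Z0 = {Busy}, add states with every successor in Z. Z1 = {Busy, Done}; fixed.
Sat(AF ¬start) = {Busy, Done}
A[start U AF ¬start]: least fixpoint, start Z0 = Sat(AF ¬start) = {Busy, Done}, add states in Sat(start) with every successor in Z. Already a fixed point.
Sat(A[start U AF ¬start]) = {Busy, Done}
Err ∉ Sat(A[start U AF ¬start]) = {Busy, Done}, so the formula does not hold at Err.

No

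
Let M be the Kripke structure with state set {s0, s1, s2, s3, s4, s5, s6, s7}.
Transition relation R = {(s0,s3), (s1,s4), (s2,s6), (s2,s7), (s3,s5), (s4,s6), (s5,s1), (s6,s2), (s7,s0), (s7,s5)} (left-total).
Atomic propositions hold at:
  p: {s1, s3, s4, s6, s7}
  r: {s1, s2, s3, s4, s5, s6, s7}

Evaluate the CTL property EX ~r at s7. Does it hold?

Sat(~r) = {s0}
Sat(EX ~r) = {s : some successor in {s0}} = {s7}
s7 ∈ Sat(EX ~r) = {s7}, so the formula holds at s7.

Yes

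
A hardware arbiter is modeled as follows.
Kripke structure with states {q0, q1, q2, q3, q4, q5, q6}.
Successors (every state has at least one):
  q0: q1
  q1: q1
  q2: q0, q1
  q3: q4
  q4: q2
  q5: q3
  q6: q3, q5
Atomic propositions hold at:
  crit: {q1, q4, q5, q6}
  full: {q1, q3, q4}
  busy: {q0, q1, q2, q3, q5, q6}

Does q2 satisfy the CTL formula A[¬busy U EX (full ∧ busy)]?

Sat(¬busy) = {q4}
Sat(full ∧ busy) = {q1, q3}
Sat(EX (full ∧ busy)) = {s : some successor in {q1, q3}} = {q0, q1, q2, q5, q6}
A[¬busy U EX (full ∧ busy)]: least fixpoint, start Z0 = Sat(EX (full ∧ busy)) = {q0, q1, q2, q5, q6}, add states in Sat(¬busy) with every successor in Z. Z1 = {q0, q1, q2, q4, q5, q6}; fixed.
Sat(A[¬busy U EX (full ∧ busy)]) = {q0, q1, q2, q4, q5, q6}
q2 ∈ Sat(A[¬busy U EX (full ∧ busy)]) = {q0, q1, q2, q4, q5, q6}, so the formula holds at q2.

Yes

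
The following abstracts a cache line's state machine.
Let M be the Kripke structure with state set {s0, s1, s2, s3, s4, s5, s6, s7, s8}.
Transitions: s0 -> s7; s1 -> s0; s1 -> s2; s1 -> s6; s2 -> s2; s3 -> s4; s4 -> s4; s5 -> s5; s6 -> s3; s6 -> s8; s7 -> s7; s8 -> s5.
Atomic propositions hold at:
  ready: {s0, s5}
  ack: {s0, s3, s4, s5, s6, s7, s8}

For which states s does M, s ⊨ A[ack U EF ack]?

EF ack: least fixpoint, start Z0 = {s0, s3, s4, s5, s6, s7, s8}, add states with some successor in Z. Z1 = {s0, s1, s3, s4, s5, s6, s7, s8}; fixed.
Sat(EF ack) = {s0, s1, s3, s4, s5, s6, s7, s8}
A[ack U EF ack]: least fixpoint, start Z0 = Sat(EF ack) = {s0, s1, s3, s4, s5, s6, s7, s8}, add states in Sat(ack) with every successor in Z. Already a fixed point.
Sat(A[ack U EF ack]) = {s0, s1, s3, s4, s5, s6, s7, s8}

{s0, s1, s3, s4, s5, s6, s7, s8}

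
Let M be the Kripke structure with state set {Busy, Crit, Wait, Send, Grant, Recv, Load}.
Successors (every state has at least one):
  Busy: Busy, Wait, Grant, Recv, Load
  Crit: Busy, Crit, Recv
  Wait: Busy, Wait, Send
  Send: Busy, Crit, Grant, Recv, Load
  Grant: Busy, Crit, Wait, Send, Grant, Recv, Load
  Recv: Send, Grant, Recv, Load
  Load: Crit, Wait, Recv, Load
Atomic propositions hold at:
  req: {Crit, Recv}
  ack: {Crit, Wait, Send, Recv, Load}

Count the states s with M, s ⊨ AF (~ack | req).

4

Sat(~ack) = {Busy, Grant}
Sat(~ack | req) = {Busy, Crit, Grant, Recv}
AF (~ack | req): least fixpoint, start Z0 = {Busy, Crit, Grant, Recv}, add states with every successor in Z. Already a fixed point.
Sat(AF (~ack | req)) = {Busy, Crit, Grant, Recv}
|Sat(AF (~ack | req))| = |{Busy, Crit, Grant, Recv}| = 4.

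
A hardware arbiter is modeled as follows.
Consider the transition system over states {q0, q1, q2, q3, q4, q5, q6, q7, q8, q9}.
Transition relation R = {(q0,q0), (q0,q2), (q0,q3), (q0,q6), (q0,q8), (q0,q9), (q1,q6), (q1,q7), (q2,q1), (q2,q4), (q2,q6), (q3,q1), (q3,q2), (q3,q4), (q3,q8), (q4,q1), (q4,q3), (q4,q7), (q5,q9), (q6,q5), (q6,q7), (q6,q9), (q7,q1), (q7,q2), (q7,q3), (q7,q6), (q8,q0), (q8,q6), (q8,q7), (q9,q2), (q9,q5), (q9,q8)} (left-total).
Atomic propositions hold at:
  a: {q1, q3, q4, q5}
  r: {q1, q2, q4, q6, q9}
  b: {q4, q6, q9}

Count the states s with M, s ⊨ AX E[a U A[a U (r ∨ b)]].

Sat(r ∨ b) = {q1, q2, q4, q6, q9}
A[a U (r ∨ b)]: least fixpoint, start Z0 = Sat((r ∨ b)) = {q1, q2, q4, q6, q9}, add states in Sat(a) with every successor in Z. Z1 = {q1, q2, q4, q5, q6, q9}; fixed.
Sat(A[a U (r ∨ b)]) = {q1, q2, q4, q5, q6, q9}
E[a U A[a U (r ∨ b)]]: least fixpoint, start Z0 = Sat(A[a U (r ∨ b)]) = {q1, q2, q4, q5, q6, q9}, add states in Sat(a) with some successor in Z. Z1 = {q1, q2, q3, q4, q5, q6, q9}; fixed.
Sat(E[a U A[a U (r ∨ b)]]) = {q1, q2, q3, q4, q5, q6, q9}
Sat(AX E[a U A[a U (r ∨ b)]]) = {s : every successor in {q1, q2, q3, q4, q5, q6, q9}} = {q2, q5, q7}
|Sat(AX E[a U A[a U (r ∨ b)]])| = |{q2, q5, q7}| = 3.

3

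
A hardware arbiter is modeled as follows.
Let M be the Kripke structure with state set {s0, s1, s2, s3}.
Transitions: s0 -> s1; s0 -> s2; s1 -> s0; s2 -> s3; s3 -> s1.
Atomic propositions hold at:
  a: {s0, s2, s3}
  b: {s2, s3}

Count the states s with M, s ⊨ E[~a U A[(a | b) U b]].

Sat(~a) = {s1}
Sat(a | b) = {s0, s2, s3}
A[(a | b) U b]: least fixpoint, start Z0 = Sat(b) = {s2, s3}, add states in Sat(a | b) with every successor in Z. Already a fixed point.
Sat(A[(a | b) U b]) = {s2, s3}
E[~a U A[(a | b) U b]]: least fixpoint, start Z0 = Sat(A[(a | b) U b]) = {s2, s3}, add states in Sat(~a) with some successor in Z. Already a fixed point.
Sat(E[~a U A[(a | b) U b]]) = {s2, s3}
|Sat(E[~a U A[(a | b) U b]])| = |{s2, s3}| = 2.

2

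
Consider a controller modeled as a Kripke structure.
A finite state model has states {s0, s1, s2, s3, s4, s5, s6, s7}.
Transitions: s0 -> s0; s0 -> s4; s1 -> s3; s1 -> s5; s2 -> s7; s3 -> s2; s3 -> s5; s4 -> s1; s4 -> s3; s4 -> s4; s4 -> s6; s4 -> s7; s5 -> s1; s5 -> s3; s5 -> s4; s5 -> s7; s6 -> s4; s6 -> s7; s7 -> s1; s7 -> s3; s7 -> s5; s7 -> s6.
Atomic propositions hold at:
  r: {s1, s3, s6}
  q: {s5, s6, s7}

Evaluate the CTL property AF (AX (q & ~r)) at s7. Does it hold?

No

Sat(~r) = {s0, s2, s4, s5, s7}
Sat(q & ~r) = {s5, s7}
Sat(AX (q & ~r)) = {s : every successor in {s5, s7}} = {s2}
AF (AX (q & ~r)): least fixpoint, start Z0 = {s2}, add states with every successor in Z. Already a fixed point.
Sat(AF (AX (q & ~r))) = {s2}
s7 ∉ Sat(AF (AX (q & ~r))) = {s2}, so the formula does not hold at s7.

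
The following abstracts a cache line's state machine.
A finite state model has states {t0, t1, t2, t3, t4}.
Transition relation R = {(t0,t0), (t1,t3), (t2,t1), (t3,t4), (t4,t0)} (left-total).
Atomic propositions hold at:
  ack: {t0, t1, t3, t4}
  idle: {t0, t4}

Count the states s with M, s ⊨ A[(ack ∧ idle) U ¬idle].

Sat(ack ∧ idle) = {t0, t4}
Sat(¬idle) = {t1, t2, t3}
A[(ack ∧ idle) U ¬idle]: least fixpoint, start Z0 = Sat(¬idle) = {t1, t2, t3}, add states in Sat(ack ∧ idle) with every successor in Z. Already a fixed point.
Sat(A[(ack ∧ idle) U ¬idle]) = {t1, t2, t3}
|Sat(A[(ack ∧ idle) U ¬idle])| = |{t1, t2, t3}| = 3.

3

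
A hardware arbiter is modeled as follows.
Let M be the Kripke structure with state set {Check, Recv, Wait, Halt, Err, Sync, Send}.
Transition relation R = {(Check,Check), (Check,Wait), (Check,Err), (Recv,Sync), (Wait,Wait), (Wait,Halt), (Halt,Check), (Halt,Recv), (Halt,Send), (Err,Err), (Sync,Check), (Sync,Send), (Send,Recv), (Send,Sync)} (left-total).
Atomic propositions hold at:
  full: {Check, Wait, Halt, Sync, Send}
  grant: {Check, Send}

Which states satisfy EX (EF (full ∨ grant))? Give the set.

Sat(full ∨ grant) = {Check, Wait, Halt, Sync, Send}
EF (full ∨ grant): least fixpoint, start Z0 = {Check, Wait, Halt, Sync, Send}, add states with some successor in Z. Z1 = {Check, Recv, Wait, Halt, Sync, Send}; fixed.
Sat(EF (full ∨ grant)) = {Check, Recv, Wait, Halt, Sync, Send}
Sat(EX (EF (full ∨ grant))) = {s : some successor in {Check, Recv, Wait, Halt, Sync, Send}} = {Check, Recv, Wait, Halt, Sync, Send}

{Check, Recv, Wait, Halt, Sync, Send}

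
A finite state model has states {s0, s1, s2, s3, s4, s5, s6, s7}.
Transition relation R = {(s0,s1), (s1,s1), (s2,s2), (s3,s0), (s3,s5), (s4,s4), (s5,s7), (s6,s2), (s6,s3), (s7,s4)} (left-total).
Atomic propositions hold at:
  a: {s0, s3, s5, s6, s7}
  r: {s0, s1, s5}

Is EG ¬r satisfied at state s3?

No

Sat(¬r) = {s2, s3, s4, s6, s7}
EG ¬r: greatest fixpoint, start Z0 = {s2, s3, s4, s6, s7}, keep only states in Sat with some successor in Z. Z1 = {s2, s4, s6, s7}; fixed.
Sat(EG ¬r) = {s2, s4, s6, s7}
s3 ∉ Sat(EG ¬r) = {s2, s4, s6, s7}, so the formula does not hold at s3.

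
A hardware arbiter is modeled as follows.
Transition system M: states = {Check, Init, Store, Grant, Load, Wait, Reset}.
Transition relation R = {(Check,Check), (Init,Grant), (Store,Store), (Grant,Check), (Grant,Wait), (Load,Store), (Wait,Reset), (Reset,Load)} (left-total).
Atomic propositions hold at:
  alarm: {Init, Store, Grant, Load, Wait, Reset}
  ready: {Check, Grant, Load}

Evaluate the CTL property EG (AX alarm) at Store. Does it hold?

Yes

Sat(AX alarm) = {s : every successor in {Init, Store, Grant, Load, Wait, Reset}} = {Init, Store, Load, Wait, Reset}
EG (AX alarm): greatest fixpoint, start Z0 = {Init, Store, Load, Wait, Reset}, keep only states in Sat with some successor in Z. Z1 = {Store, Load, Wait, Reset}; fixed.
Sat(EG (AX alarm)) = {Store, Load, Wait, Reset}
Store ∈ Sat(EG (AX alarm)) = {Store, Load, Wait, Reset}, so the formula holds at Store.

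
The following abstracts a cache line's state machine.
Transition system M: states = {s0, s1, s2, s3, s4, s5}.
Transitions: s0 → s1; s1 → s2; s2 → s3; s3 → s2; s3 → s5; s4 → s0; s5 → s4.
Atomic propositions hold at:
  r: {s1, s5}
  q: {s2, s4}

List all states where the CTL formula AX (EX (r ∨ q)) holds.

Sat(r ∨ q) = {s1, s2, s4, s5}
Sat(EX (r ∨ q)) = {s : some successor in {s1, s2, s4, s5}} = {s0, s1, s3, s5}
Sat(AX (EX (r ∨ q))) = {s : every successor in {s0, s1, s3, s5}} = {s0, s2, s4}

{s0, s2, s4}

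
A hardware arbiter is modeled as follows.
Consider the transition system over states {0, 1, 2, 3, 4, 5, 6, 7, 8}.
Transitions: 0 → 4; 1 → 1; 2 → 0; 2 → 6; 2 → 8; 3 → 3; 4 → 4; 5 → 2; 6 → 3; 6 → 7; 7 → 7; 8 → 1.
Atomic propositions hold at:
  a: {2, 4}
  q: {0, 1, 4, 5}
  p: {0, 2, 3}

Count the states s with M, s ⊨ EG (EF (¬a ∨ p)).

7

Sat(¬a) = {0, 1, 3, 5, 6, 7, 8}
Sat(¬a ∨ p) = {0, 1, 2, 3, 5, 6, 7, 8}
EF (¬a ∨ p): least fixpoint, start Z0 = {0, 1, 2, 3, 5, 6, 7, 8}, add states with some successor in Z. Already a fixed point.
Sat(EF (¬a ∨ p)) = {0, 1, 2, 3, 5, 6, 7, 8}
EG (EF (¬a ∨ p)): greatest fixpoint, start Z0 = {0, 1, 2, 3, 5, 6, 7, 8}, keep only states in Sat with some successor in Z. Z1 = {1, 2, 3, 5, 6, 7, 8}; fixed.
Sat(EG (EF (¬a ∨ p))) = {1, 2, 3, 5, 6, 7, 8}
|Sat(EG (EF (¬a ∨ p)))| = |{1, 2, 3, 5, 6, 7, 8}| = 7.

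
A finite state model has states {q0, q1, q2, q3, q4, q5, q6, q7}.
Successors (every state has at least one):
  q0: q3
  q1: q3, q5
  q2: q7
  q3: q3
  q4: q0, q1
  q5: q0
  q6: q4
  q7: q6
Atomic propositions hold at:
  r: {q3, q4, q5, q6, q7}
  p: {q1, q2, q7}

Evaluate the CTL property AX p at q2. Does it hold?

Yes

Sat(AX p) = {s : every successor in {q1, q2, q7}} = {q2}
q2 ∈ Sat(AX p) = {q2}, so the formula holds at q2.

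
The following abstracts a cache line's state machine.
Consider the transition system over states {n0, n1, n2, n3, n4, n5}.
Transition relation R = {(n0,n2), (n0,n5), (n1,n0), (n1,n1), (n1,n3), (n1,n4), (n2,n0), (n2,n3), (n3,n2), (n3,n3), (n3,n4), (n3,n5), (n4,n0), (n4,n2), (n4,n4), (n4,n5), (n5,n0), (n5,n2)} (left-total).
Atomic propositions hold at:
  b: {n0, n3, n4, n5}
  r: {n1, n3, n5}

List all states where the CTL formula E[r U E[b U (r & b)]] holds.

{n0, n1, n3, n4, n5}

Sat(r & b) = {n3, n5}
E[b U (r & b)]: least fixpoint, start Z0 = Sat((r & b)) = {n3, n5}, add states in Sat(b) with some successor in Z. Z1 = {n0, n3, n4, n5}; fixed.
Sat(E[b U (r & b)]) = {n0, n3, n4, n5}
E[r U E[b U (r & b)]]: least fixpoint, start Z0 = Sat(E[b U (r & b)]) = {n0, n3, n4, n5}, add states in Sat(r) with some successor in Z. Z1 = {n0, n1, n3, n4, n5}; fixed.
Sat(E[r U E[b U (r & b)]]) = {n0, n1, n3, n4, n5}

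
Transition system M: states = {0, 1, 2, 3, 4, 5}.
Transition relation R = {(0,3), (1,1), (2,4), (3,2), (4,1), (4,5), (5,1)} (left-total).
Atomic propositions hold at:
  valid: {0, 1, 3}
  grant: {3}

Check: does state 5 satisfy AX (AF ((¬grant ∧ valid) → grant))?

No

Sat(¬grant) = {0, 1, 2, 4, 5}
Sat(¬grant ∧ valid) = {0, 1}
Sat((¬grant ∧ valid) → grant) = {2, 3, 4, 5}
AF ((¬grant ∧ valid) → grant): least fixpoint, start Z0 = {2, 3, 4, 5}, add states with every successor in Z. Z1 = {0, 2, 3, 4, 5}; fixed.
Sat(AF ((¬grant ∧ valid) → grant)) = {0, 2, 3, 4, 5}
Sat(AX (AF ((¬grant ∧ valid) → grant))) = {s : every successor in {0, 2, 3, 4, 5}} = {0, 2, 3}
5 ∉ Sat(AX (AF ((¬grant ∧ valid) → grant))) = {0, 2, 3}, so the formula does not hold at 5.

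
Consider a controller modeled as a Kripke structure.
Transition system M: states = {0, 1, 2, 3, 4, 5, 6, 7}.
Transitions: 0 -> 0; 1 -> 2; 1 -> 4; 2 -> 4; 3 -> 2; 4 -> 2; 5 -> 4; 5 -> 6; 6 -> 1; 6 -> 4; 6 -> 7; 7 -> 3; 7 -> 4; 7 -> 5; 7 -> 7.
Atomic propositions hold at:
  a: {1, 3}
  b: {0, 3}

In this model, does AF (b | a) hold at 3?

Yes

Sat(b | a) = {0, 1, 3}
AF (b | a): least fixpoint, start Z0 = {0, 1, 3}, add states with every successor in Z. Already a fixed point.
Sat(AF (b | a)) = {0, 1, 3}
3 ∈ Sat(AF (b | a)) = {0, 1, 3}, so the formula holds at 3.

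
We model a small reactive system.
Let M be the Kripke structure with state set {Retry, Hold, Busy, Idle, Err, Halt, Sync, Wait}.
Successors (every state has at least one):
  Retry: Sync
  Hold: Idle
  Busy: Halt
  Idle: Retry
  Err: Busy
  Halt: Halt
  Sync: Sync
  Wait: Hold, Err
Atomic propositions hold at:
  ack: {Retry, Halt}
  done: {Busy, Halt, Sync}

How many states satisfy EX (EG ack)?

2

EG ack: greatest fixpoint, start Z0 = {Retry, Halt}, keep only states in Sat with some successor in Z. Z1 = {Halt}; fixed.
Sat(EG ack) = {Halt}
Sat(EX (EG ack)) = {s : some successor in {Halt}} = {Busy, Halt}
|Sat(EX (EG ack))| = |{Busy, Halt}| = 2.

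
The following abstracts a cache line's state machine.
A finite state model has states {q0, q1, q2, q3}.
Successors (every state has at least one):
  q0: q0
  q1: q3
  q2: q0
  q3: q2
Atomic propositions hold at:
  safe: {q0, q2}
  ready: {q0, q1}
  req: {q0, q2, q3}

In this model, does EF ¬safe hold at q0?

No

Sat(¬safe) = {q1, q3}
EF ¬safe: least fixpoint, start Z0 = {q1, q3}, add states with some successor in Z. Already a fixed point.
Sat(EF ¬safe) = {q1, q3}
q0 ∉ Sat(EF ¬safe) = {q1, q3}, so the formula does not hold at q0.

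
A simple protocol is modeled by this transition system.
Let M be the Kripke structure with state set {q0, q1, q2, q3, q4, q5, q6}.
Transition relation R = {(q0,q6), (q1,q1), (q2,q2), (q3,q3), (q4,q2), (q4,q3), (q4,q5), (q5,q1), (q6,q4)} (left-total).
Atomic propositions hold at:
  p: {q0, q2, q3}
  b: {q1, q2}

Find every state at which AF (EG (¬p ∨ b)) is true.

{q0, q1, q2, q4, q5, q6}

Sat(¬p) = {q1, q4, q5, q6}
Sat(¬p ∨ b) = {q1, q2, q4, q5, q6}
EG (¬p ∨ b): greatest fixpoint, start Z0 = {q1, q2, q4, q5, q6}, keep only states in Sat with some successor in Z. Already a fixed point.
Sat(EG (¬p ∨ b)) = {q1, q2, q4, q5, q6}
AF (EG (¬p ∨ b)): least fixpoint, start Z0 = {q1, q2, q4, q5, q6}, add states with every successor in Z. Z1 = {q0, q1, q2, q4, q5, q6}; fixed.
Sat(AF (EG (¬p ∨ b))) = {q0, q1, q2, q4, q5, q6}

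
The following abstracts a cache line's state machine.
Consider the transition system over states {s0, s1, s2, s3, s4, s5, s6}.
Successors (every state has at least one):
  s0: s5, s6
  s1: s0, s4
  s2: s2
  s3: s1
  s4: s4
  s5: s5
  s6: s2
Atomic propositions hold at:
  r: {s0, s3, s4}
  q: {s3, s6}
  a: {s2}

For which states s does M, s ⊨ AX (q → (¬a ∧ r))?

{s1, s2, s3, s4, s5, s6}

Sat(¬a) = {s0, s1, s3, s4, s5, s6}
Sat(¬a ∧ r) = {s0, s3, s4}
Sat(q → (¬a ∧ r)) = {s0, s1, s2, s3, s4, s5}
Sat(AX (q → (¬a ∧ r))) = {s : every successor in {s0, s1, s2, s3, s4, s5}} = {s1, s2, s3, s4, s5, s6}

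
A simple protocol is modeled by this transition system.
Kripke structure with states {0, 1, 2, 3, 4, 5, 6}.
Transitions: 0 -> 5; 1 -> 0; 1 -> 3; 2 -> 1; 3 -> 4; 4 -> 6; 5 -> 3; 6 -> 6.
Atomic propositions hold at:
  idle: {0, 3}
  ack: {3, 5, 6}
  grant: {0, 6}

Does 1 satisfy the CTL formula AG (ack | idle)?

No

Sat(ack | idle) = {0, 3, 5, 6}
AG (ack | idle): greatest fixpoint, start Z0 = {0, 3, 5, 6}, keep only states in Sat with every successor in Z. Z1 = {0, 5, 6}; Z2 = {0, 6}; Z3 = {6}; fixed.
Sat(AG (ack | idle)) = {6}
1 ∉ Sat(AG (ack | idle)) = {6}, so the formula does not hold at 1.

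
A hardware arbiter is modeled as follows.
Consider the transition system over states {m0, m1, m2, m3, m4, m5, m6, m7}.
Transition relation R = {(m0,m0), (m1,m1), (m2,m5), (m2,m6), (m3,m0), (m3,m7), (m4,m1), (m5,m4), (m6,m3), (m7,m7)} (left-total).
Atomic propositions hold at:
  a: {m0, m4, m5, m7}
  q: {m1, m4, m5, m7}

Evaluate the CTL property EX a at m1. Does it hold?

No

Sat(EX a) = {s : some successor in {m0, m4, m5, m7}} = {m0, m2, m3, m5, m7}
m1 ∉ Sat(EX a) = {m0, m2, m3, m5, m7}, so the formula does not hold at m1.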